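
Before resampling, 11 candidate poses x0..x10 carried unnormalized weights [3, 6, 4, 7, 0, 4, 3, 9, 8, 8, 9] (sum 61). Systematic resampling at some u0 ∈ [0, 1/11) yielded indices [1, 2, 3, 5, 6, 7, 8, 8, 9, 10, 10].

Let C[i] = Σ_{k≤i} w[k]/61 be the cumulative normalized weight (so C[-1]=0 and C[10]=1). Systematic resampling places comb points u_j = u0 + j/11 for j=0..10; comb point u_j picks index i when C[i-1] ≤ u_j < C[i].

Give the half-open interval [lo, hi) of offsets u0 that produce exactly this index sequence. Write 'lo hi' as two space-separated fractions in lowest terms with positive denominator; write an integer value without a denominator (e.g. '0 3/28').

38/671 53/671

C = [3/61, 9/61, 13/61, 20/61, 20/61, 24/61, 27/61, 36/61, 44/61, 52/61, 1]
j=0 picked index 1: u0 ∈ [3/61, 9/61)
j=1 picked index 2: u0 ∈ [38/671, 82/671)
j=2 picked index 3: u0 ∈ [21/671, 98/671)
j=3 picked index 5: u0 ∈ [37/671, 81/671)
j=4 picked index 6: u0 ∈ [20/671, 53/671)
j=5 picked index 7: u0 ∈ [-8/671, 91/671)
j=6 picked index 8: u0 ∈ [30/671, 118/671)
j=7 picked index 8: u0 ∈ [-31/671, 57/671)
j=8 picked index 9: u0 ∈ [-4/671, 84/671)
j=9 picked index 10: u0 ∈ [23/671, 2/11)
j=10 picked index 10: u0 ∈ [-38/671, 1/11)
intersection: [38/671, 53/671)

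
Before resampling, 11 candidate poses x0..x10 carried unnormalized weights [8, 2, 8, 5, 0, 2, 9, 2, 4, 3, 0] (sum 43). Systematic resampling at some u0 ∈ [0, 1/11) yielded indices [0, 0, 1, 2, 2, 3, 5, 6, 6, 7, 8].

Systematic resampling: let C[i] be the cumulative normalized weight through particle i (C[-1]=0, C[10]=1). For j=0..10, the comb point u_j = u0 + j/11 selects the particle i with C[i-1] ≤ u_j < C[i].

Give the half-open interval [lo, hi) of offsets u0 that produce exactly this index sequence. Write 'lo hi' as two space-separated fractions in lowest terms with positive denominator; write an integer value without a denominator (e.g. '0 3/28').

C = [8/43, 10/43, 18/43, 23/43, 23/43, 25/43, 34/43, 36/43, 40/43, 1, 1]
j=0 picked index 0: u0 ∈ [0, 8/43)
j=1 picked index 0: u0 ∈ [-1/11, 45/473)
j=2 picked index 1: u0 ∈ [2/473, 24/473)
j=3 picked index 2: u0 ∈ [-19/473, 69/473)
j=4 picked index 2: u0 ∈ [-62/473, 26/473)
j=5 picked index 3: u0 ∈ [-17/473, 38/473)
j=6 picked index 5: u0 ∈ [-5/473, 17/473)
j=7 picked index 6: u0 ∈ [-26/473, 73/473)
j=8 picked index 6: u0 ∈ [-69/473, 30/473)
j=9 picked index 7: u0 ∈ [-13/473, 9/473)
j=10 picked index 8: u0 ∈ [-34/473, 10/473)
intersection: [2/473, 9/473)

2/473 9/473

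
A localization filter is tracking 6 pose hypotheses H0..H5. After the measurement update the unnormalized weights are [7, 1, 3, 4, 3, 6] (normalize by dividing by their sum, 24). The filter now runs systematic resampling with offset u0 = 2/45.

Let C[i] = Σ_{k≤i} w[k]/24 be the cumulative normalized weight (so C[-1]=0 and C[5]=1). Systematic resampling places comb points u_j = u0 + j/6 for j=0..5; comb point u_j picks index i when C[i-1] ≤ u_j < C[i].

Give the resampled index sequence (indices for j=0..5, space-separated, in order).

0 0 2 3 4 5

C = [7/24, 1/3, 11/24, 5/8, 3/4, 1]
j=0: u_0=2/45 ∈ [0, 7/24) → index 0
j=1: u_1=19/90 ∈ [0, 7/24) → index 0
j=2: u_2=17/45 ∈ [1/3, 11/24) → index 2
j=3: u_3=49/90 ∈ [11/24, 5/8) → index 3
j=4: u_4=32/45 ∈ [5/8, 3/4) → index 4
j=5: u_5=79/90 ∈ [3/4, 1) → index 5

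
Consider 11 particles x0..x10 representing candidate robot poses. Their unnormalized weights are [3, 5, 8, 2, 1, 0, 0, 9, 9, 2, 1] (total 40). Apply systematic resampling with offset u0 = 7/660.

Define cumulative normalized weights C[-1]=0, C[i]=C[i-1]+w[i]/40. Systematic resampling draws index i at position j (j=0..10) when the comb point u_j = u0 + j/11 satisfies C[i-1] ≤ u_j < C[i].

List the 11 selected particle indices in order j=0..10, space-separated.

C = [3/40, 1/5, 2/5, 9/20, 19/40, 19/40, 19/40, 7/10, 37/40, 39/40, 1]
j=0: u_0=7/660 ∈ [0, 3/40) → index 0
j=1: u_1=67/660 ∈ [3/40, 1/5) → index 1
j=2: u_2=127/660 ∈ [3/40, 1/5) → index 1
j=3: u_3=17/60 ∈ [1/5, 2/5) → index 2
j=4: u_4=247/660 ∈ [1/5, 2/5) → index 2
j=5: u_5=307/660 ∈ [9/20, 19/40) → index 4
j=6: u_6=367/660 ∈ [19/40, 7/10) → index 7
j=7: u_7=427/660 ∈ [19/40, 7/10) → index 7
j=8: u_8=487/660 ∈ [7/10, 37/40) → index 8
j=9: u_9=547/660 ∈ [7/10, 37/40) → index 8
j=10: u_10=607/660 ∈ [7/10, 37/40) → index 8

0 1 1 2 2 4 7 7 8 8 8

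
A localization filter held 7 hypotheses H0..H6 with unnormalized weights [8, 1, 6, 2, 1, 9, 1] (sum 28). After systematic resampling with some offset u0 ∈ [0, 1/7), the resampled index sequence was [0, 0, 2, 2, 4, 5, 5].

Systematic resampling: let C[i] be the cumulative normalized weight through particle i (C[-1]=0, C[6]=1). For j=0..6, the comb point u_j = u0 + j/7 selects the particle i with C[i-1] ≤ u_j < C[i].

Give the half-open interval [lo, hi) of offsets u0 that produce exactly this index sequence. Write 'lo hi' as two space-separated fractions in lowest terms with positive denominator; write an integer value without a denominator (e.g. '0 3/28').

C = [2/7, 9/28, 15/28, 17/28, 9/14, 27/28, 1]
j=0 picked index 0: u0 ∈ [0, 2/7)
j=1 picked index 0: u0 ∈ [-1/7, 1/7)
j=2 picked index 2: u0 ∈ [1/28, 1/4)
j=3 picked index 2: u0 ∈ [-3/28, 3/28)
j=4 picked index 4: u0 ∈ [1/28, 1/14)
j=5 picked index 5: u0 ∈ [-1/14, 1/4)
j=6 picked index 5: u0 ∈ [-3/14, 3/28)
intersection: [1/28, 1/14)

1/28 1/14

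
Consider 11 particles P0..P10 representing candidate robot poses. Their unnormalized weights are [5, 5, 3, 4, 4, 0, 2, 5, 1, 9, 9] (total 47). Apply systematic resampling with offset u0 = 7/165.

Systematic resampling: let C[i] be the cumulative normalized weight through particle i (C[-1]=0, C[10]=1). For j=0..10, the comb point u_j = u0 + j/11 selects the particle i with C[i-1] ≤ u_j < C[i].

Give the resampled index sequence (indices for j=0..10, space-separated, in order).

C = [5/47, 10/47, 13/47, 17/47, 21/47, 21/47, 23/47, 28/47, 29/47, 38/47, 1]
j=0: u_0=7/165 ∈ [0, 5/47) → index 0
j=1: u_1=2/15 ∈ [5/47, 10/47) → index 1
j=2: u_2=37/165 ∈ [10/47, 13/47) → index 2
j=3: u_3=52/165 ∈ [13/47, 17/47) → index 3
j=4: u_4=67/165 ∈ [17/47, 21/47) → index 4
j=5: u_5=82/165 ∈ [23/47, 28/47) → index 7
j=6: u_6=97/165 ∈ [23/47, 28/47) → index 7
j=7: u_7=112/165 ∈ [29/47, 38/47) → index 9
j=8: u_8=127/165 ∈ [29/47, 38/47) → index 9
j=9: u_9=142/165 ∈ [38/47, 1) → index 10
j=10: u_10=157/165 ∈ [38/47, 1) → index 10

0 1 2 3 4 7 7 9 9 10 10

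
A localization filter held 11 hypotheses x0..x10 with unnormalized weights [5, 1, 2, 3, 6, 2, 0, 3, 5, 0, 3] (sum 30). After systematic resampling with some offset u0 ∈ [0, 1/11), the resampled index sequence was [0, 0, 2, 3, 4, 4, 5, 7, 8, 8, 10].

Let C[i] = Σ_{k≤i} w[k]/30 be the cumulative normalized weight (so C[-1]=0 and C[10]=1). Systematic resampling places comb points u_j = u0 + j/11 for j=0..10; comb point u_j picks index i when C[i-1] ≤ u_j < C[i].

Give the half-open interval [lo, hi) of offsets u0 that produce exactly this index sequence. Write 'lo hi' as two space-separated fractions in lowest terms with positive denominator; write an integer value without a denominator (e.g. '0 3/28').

C = [1/6, 1/5, 4/15, 11/30, 17/30, 19/30, 19/30, 11/15, 9/10, 9/10, 1]
j=0 picked index 0: u0 ∈ [0, 1/6)
j=1 picked index 0: u0 ∈ [-1/11, 5/66)
j=2 picked index 2: u0 ∈ [1/55, 14/165)
j=3 picked index 3: u0 ∈ [-1/165, 31/330)
j=4 picked index 4: u0 ∈ [1/330, 67/330)
j=5 picked index 4: u0 ∈ [-29/330, 37/330)
j=6 picked index 5: u0 ∈ [7/330, 29/330)
j=7 picked index 7: u0 ∈ [-1/330, 16/165)
j=8 picked index 8: u0 ∈ [1/165, 19/110)
j=9 picked index 8: u0 ∈ [-14/165, 9/110)
j=10 picked index 10: u0 ∈ [-1/110, 1/11)
intersection: [7/330, 5/66)

7/330 5/66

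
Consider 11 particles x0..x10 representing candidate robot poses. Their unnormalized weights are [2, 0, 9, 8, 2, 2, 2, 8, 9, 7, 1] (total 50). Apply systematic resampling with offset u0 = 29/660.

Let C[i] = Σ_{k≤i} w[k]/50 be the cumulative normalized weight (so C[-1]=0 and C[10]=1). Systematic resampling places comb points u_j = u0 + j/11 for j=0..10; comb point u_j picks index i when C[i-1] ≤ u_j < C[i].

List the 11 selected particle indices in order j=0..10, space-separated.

C = [1/25, 1/25, 11/50, 19/50, 21/50, 23/50, 1/2, 33/50, 21/25, 49/50, 1]
j=0: u_0=29/660 ∈ [1/25, 11/50) → index 2
j=1: u_1=89/660 ∈ [1/25, 11/50) → index 2
j=2: u_2=149/660 ∈ [11/50, 19/50) → index 3
j=3: u_3=19/60 ∈ [11/50, 19/50) → index 3
j=4: u_4=269/660 ∈ [19/50, 21/50) → index 4
j=5: u_5=329/660 ∈ [23/50, 1/2) → index 6
j=6: u_6=389/660 ∈ [1/2, 33/50) → index 7
j=7: u_7=449/660 ∈ [33/50, 21/25) → index 8
j=8: u_8=509/660 ∈ [33/50, 21/25) → index 8
j=9: u_9=569/660 ∈ [21/25, 49/50) → index 9
j=10: u_10=629/660 ∈ [21/25, 49/50) → index 9

2 2 3 3 4 6 7 8 8 9 9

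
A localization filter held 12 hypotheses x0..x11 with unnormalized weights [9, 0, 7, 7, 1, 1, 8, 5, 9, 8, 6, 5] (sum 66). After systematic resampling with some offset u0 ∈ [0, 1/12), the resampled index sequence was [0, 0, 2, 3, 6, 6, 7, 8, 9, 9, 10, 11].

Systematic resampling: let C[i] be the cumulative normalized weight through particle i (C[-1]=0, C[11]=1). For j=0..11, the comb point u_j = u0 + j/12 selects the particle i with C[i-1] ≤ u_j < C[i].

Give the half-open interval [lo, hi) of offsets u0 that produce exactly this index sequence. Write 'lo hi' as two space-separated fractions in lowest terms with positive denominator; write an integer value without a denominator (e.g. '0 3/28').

1/22 7/132

C = [3/22, 3/22, 8/33, 23/66, 4/11, 25/66, 1/2, 19/33, 47/66, 5/6, 61/66, 1]
j=0 picked index 0: u0 ∈ [0, 3/22)
j=1 picked index 0: u0 ∈ [-1/12, 7/132)
j=2 picked index 2: u0 ∈ [-1/33, 5/66)
j=3 picked index 3: u0 ∈ [-1/132, 13/132)
j=4 picked index 6: u0 ∈ [1/22, 1/6)
j=5 picked index 6: u0 ∈ [-5/132, 1/12)
j=6 picked index 7: u0 ∈ [0, 5/66)
j=7 picked index 8: u0 ∈ [-1/132, 17/132)
j=8 picked index 9: u0 ∈ [1/22, 1/6)
j=9 picked index 9: u0 ∈ [-5/132, 1/12)
j=10 picked index 10: u0 ∈ [0, 1/11)
j=11 picked index 11: u0 ∈ [1/132, 1/12)
intersection: [1/22, 7/132)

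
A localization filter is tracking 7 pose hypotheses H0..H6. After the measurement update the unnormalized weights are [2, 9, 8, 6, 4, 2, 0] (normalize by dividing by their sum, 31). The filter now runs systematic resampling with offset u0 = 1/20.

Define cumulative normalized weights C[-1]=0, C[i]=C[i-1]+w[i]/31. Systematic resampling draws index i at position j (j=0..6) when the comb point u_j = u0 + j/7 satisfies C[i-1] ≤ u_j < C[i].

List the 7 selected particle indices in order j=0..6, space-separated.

C = [2/31, 11/31, 19/31, 25/31, 29/31, 1, 1]
j=0: u_0=1/20 ∈ [0, 2/31) → index 0
j=1: u_1=27/140 ∈ [2/31, 11/31) → index 1
j=2: u_2=47/140 ∈ [2/31, 11/31) → index 1
j=3: u_3=67/140 ∈ [11/31, 19/31) → index 2
j=4: u_4=87/140 ∈ [19/31, 25/31) → index 3
j=5: u_5=107/140 ∈ [19/31, 25/31) → index 3
j=6: u_6=127/140 ∈ [25/31, 29/31) → index 4

0 1 1 2 3 3 4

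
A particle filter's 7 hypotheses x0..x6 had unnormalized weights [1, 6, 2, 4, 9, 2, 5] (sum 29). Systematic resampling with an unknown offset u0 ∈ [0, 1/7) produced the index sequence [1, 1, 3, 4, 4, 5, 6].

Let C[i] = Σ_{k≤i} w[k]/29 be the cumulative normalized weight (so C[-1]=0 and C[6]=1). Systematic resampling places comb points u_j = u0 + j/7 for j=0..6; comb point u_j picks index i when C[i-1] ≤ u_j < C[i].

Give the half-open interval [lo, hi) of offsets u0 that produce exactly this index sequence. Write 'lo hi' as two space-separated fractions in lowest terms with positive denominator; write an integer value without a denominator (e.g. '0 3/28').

9/203 20/203

C = [1/29, 7/29, 9/29, 13/29, 22/29, 24/29, 1]
j=0 picked index 1: u0 ∈ [1/29, 7/29)
j=1 picked index 1: u0 ∈ [-22/203, 20/203)
j=2 picked index 3: u0 ∈ [5/203, 33/203)
j=3 picked index 4: u0 ∈ [4/203, 67/203)
j=4 picked index 4: u0 ∈ [-25/203, 38/203)
j=5 picked index 5: u0 ∈ [9/203, 23/203)
j=6 picked index 6: u0 ∈ [-6/203, 1/7)
intersection: [9/203, 20/203)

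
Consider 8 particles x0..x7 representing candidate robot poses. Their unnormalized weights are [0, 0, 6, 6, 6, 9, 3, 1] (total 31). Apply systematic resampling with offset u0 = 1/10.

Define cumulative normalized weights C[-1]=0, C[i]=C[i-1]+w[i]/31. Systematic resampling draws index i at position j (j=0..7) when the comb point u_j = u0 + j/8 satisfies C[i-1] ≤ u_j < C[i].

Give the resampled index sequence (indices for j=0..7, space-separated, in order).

C = [0, 0, 6/31, 12/31, 18/31, 27/31, 30/31, 1]
j=0: u_0=1/10 ∈ [0, 6/31) → index 2
j=1: u_1=9/40 ∈ [6/31, 12/31) → index 3
j=2: u_2=7/20 ∈ [6/31, 12/31) → index 3
j=3: u_3=19/40 ∈ [12/31, 18/31) → index 4
j=4: u_4=3/5 ∈ [18/31, 27/31) → index 5
j=5: u_5=29/40 ∈ [18/31, 27/31) → index 5
j=6: u_6=17/20 ∈ [18/31, 27/31) → index 5
j=7: u_7=39/40 ∈ [30/31, 1) → index 7

2 3 3 4 5 5 5 7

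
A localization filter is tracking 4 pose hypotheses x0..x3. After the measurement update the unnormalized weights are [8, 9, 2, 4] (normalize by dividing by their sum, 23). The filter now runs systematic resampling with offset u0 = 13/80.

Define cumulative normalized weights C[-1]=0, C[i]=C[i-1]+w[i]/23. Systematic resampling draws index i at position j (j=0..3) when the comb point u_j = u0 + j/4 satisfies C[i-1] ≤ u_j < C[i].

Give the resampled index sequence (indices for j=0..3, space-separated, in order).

0 1 1 3

C = [8/23, 17/23, 19/23, 1]
j=0: u_0=13/80 ∈ [0, 8/23) → index 0
j=1: u_1=33/80 ∈ [8/23, 17/23) → index 1
j=2: u_2=53/80 ∈ [8/23, 17/23) → index 1
j=3: u_3=73/80 ∈ [19/23, 1) → index 3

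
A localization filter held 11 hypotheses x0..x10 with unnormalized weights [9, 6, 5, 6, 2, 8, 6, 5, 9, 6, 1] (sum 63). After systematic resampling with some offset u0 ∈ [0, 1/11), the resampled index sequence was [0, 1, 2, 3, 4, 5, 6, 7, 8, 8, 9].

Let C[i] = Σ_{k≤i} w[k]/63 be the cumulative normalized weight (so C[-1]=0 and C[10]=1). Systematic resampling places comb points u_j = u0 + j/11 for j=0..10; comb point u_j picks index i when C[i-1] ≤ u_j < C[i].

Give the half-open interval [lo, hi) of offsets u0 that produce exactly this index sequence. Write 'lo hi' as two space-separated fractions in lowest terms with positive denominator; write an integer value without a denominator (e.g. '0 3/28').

C = [1/7, 5/21, 20/63, 26/63, 4/9, 4/7, 2/3, 47/63, 8/9, 62/63, 1]
j=0 picked index 0: u0 ∈ [0, 1/7)
j=1 picked index 1: u0 ∈ [4/77, 34/231)
j=2 picked index 2: u0 ∈ [13/231, 94/693)
j=3 picked index 3: u0 ∈ [31/693, 97/693)
j=4 picked index 4: u0 ∈ [34/693, 8/99)
j=5 picked index 5: u0 ∈ [-1/99, 9/77)
j=6 picked index 6: u0 ∈ [2/77, 4/33)
j=7 picked index 7: u0 ∈ [1/33, 76/693)
j=8 picked index 8: u0 ∈ [13/693, 16/99)
j=9 picked index 8: u0 ∈ [-50/693, 7/99)
j=10 picked index 9: u0 ∈ [-2/99, 52/693)
intersection: [13/231, 7/99)

13/231 7/99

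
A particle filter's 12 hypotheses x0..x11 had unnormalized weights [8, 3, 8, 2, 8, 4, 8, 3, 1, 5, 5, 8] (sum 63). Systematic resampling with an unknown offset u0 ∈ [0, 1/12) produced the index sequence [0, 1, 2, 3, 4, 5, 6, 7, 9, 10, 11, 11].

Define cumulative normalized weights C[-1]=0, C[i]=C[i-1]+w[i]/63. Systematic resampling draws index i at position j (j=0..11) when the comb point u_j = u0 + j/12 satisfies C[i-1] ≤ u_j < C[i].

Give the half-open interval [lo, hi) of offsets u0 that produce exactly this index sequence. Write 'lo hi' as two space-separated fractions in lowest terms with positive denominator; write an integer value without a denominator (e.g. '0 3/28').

17/252 1/12

C = [8/63, 11/63, 19/63, 1/3, 29/63, 11/21, 41/63, 44/63, 5/7, 50/63, 55/63, 1]
j=0 picked index 0: u0 ∈ [0, 8/63)
j=1 picked index 1: u0 ∈ [11/252, 23/252)
j=2 picked index 2: u0 ∈ [1/126, 17/126)
j=3 picked index 3: u0 ∈ [13/252, 1/12)
j=4 picked index 4: u0 ∈ [0, 8/63)
j=5 picked index 5: u0 ∈ [11/252, 3/28)
j=6 picked index 6: u0 ∈ [1/42, 19/126)
j=7 picked index 7: u0 ∈ [17/252, 29/252)
j=8 picked index 9: u0 ∈ [1/21, 8/63)
j=9 picked index 10: u0 ∈ [11/252, 31/252)
j=10 picked index 11: u0 ∈ [5/126, 1/6)
j=11 picked index 11: u0 ∈ [-11/252, 1/12)
intersection: [17/252, 1/12)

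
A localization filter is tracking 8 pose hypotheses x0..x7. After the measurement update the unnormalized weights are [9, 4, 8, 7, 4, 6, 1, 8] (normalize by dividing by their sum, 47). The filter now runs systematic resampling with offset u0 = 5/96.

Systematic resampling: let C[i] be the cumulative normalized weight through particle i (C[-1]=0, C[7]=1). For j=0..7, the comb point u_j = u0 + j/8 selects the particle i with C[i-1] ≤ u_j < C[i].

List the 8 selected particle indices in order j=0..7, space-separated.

C = [9/47, 13/47, 21/47, 28/47, 32/47, 38/47, 39/47, 1]
j=0: u_0=5/96 ∈ [0, 9/47) → index 0
j=1: u_1=17/96 ∈ [0, 9/47) → index 0
j=2: u_2=29/96 ∈ [13/47, 21/47) → index 2
j=3: u_3=41/96 ∈ [13/47, 21/47) → index 2
j=4: u_4=53/96 ∈ [21/47, 28/47) → index 3
j=5: u_5=65/96 ∈ [28/47, 32/47) → index 4
j=6: u_6=77/96 ∈ [32/47, 38/47) → index 5
j=7: u_7=89/96 ∈ [39/47, 1) → index 7

0 0 2 2 3 4 5 7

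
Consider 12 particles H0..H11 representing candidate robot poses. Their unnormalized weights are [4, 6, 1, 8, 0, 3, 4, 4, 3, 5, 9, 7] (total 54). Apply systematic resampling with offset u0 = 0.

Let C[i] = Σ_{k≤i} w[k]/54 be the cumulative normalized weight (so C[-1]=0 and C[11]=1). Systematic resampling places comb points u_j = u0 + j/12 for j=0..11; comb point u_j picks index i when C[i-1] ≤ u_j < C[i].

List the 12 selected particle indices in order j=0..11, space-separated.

0 1 1 3 3 6 7 8 9 10 10 11

C = [2/27, 5/27, 11/54, 19/54, 19/54, 11/27, 13/27, 5/9, 11/18, 19/27, 47/54, 1]
j=0: u_0=0 ∈ [0, 2/27) → index 0
j=1: u_1=1/12 ∈ [2/27, 5/27) → index 1
j=2: u_2=1/6 ∈ [2/27, 5/27) → index 1
j=3: u_3=1/4 ∈ [11/54, 19/54) → index 3
j=4: u_4=1/3 ∈ [11/54, 19/54) → index 3
j=5: u_5=5/12 ∈ [11/27, 13/27) → index 6
j=6: u_6=1/2 ∈ [13/27, 5/9) → index 7
j=7: u_7=7/12 ∈ [5/9, 11/18) → index 8
j=8: u_8=2/3 ∈ [11/18, 19/27) → index 9
j=9: u_9=3/4 ∈ [19/27, 47/54) → index 10
j=10: u_10=5/6 ∈ [19/27, 47/54) → index 10
j=11: u_11=11/12 ∈ [47/54, 1) → index 11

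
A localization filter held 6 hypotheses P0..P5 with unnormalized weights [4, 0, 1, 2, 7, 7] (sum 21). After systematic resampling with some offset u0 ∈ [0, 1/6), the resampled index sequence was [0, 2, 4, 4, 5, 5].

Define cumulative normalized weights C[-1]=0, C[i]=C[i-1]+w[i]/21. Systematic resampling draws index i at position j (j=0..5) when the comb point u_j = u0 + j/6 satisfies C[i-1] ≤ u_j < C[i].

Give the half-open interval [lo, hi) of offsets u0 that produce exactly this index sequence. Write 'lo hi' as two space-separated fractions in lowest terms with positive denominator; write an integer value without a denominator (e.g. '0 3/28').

1/42 1/14

C = [4/21, 4/21, 5/21, 1/3, 2/3, 1]
j=0 picked index 0: u0 ∈ [0, 4/21)
j=1 picked index 2: u0 ∈ [1/42, 1/14)
j=2 picked index 4: u0 ∈ [0, 1/3)
j=3 picked index 4: u0 ∈ [-1/6, 1/6)
j=4 picked index 5: u0 ∈ [0, 1/3)
j=5 picked index 5: u0 ∈ [-1/6, 1/6)
intersection: [1/42, 1/14)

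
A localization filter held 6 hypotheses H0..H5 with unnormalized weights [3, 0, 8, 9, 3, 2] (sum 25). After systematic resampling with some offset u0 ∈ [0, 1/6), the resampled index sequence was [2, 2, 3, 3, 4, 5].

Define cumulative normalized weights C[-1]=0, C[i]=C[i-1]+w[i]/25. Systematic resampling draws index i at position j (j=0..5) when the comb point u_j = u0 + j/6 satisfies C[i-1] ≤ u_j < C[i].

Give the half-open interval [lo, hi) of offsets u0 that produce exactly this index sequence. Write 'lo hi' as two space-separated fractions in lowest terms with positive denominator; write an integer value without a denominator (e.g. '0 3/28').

2/15 1/6

C = [3/25, 3/25, 11/25, 4/5, 23/25, 1]
j=0 picked index 2: u0 ∈ [3/25, 11/25)
j=1 picked index 2: u0 ∈ [-7/150, 41/150)
j=2 picked index 3: u0 ∈ [8/75, 7/15)
j=3 picked index 3: u0 ∈ [-3/50, 3/10)
j=4 picked index 4: u0 ∈ [2/15, 19/75)
j=5 picked index 5: u0 ∈ [13/150, 1/6)
intersection: [2/15, 1/6)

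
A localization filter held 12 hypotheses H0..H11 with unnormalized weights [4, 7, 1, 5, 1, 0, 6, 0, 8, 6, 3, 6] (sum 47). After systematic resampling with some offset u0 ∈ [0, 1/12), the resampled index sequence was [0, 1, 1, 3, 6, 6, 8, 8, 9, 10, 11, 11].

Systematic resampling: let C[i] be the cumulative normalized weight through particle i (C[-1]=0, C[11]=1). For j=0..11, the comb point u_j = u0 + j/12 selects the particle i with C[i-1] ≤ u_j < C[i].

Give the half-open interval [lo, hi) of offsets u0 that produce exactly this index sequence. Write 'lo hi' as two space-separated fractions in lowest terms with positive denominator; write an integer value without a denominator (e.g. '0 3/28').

11/188 19/282

C = [4/47, 11/47, 12/47, 17/47, 18/47, 18/47, 24/47, 24/47, 32/47, 38/47, 41/47, 1]
j=0 picked index 0: u0 ∈ [0, 4/47)
j=1 picked index 1: u0 ∈ [1/564, 85/564)
j=2 picked index 1: u0 ∈ [-23/282, 19/282)
j=3 picked index 3: u0 ∈ [1/188, 21/188)
j=4 picked index 6: u0 ∈ [7/141, 25/141)
j=5 picked index 6: u0 ∈ [-19/564, 53/564)
j=6 picked index 8: u0 ∈ [1/94, 17/94)
j=7 picked index 8: u0 ∈ [-41/564, 55/564)
j=8 picked index 9: u0 ∈ [2/141, 20/141)
j=9 picked index 10: u0 ∈ [11/188, 23/188)
j=10 picked index 11: u0 ∈ [11/282, 1/6)
j=11 picked index 11: u0 ∈ [-25/564, 1/12)
intersection: [11/188, 19/282)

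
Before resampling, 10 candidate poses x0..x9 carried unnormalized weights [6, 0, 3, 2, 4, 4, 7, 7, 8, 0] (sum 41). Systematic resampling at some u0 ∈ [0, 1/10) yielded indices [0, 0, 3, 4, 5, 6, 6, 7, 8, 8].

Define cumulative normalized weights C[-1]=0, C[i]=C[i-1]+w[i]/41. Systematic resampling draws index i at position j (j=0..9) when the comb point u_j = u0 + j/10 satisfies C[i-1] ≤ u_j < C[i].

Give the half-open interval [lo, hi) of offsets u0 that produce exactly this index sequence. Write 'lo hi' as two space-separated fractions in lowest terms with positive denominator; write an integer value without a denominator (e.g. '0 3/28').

C = [6/41, 6/41, 9/41, 11/41, 15/41, 19/41, 26/41, 33/41, 1, 1]
j=0 picked index 0: u0 ∈ [0, 6/41)
j=1 picked index 0: u0 ∈ [-1/10, 19/410)
j=2 picked index 3: u0 ∈ [4/205, 14/205)
j=3 picked index 4: u0 ∈ [-13/410, 27/410)
j=4 picked index 5: u0 ∈ [-7/205, 13/205)
j=5 picked index 6: u0 ∈ [-3/82, 11/82)
j=6 picked index 6: u0 ∈ [-28/205, 7/205)
j=7 picked index 7: u0 ∈ [-27/410, 43/410)
j=8 picked index 8: u0 ∈ [1/205, 1/5)
j=9 picked index 8: u0 ∈ [-39/410, 1/10)
intersection: [4/205, 7/205)

4/205 7/205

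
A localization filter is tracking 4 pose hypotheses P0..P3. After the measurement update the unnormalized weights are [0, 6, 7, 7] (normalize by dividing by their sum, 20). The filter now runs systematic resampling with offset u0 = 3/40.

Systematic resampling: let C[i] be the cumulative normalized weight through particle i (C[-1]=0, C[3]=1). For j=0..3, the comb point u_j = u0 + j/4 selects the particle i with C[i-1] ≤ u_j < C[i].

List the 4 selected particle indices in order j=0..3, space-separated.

1 2 2 3

C = [0, 3/10, 13/20, 1]
j=0: u_0=3/40 ∈ [0, 3/10) → index 1
j=1: u_1=13/40 ∈ [3/10, 13/20) → index 2
j=2: u_2=23/40 ∈ [3/10, 13/20) → index 2
j=3: u_3=33/40 ∈ [13/20, 1) → index 3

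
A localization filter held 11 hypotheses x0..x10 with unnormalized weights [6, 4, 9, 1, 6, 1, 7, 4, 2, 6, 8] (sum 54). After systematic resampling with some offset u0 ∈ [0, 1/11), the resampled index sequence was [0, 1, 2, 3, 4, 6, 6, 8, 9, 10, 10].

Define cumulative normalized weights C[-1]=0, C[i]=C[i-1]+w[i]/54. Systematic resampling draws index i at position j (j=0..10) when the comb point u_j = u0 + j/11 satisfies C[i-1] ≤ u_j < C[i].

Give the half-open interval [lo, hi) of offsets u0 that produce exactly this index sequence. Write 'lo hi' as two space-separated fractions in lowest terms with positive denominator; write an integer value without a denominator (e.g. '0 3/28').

47/594 25/297

C = [1/9, 5/27, 19/54, 10/27, 13/27, 1/2, 17/27, 19/27, 20/27, 23/27, 1]
j=0 picked index 0: u0 ∈ [0, 1/9)
j=1 picked index 1: u0 ∈ [2/99, 28/297)
j=2 picked index 2: u0 ∈ [1/297, 101/594)
j=3 picked index 3: u0 ∈ [47/594, 29/297)
j=4 picked index 4: u0 ∈ [2/297, 35/297)
j=5 picked index 6: u0 ∈ [1/22, 52/297)
j=6 picked index 6: u0 ∈ [-1/22, 25/297)
j=7 picked index 8: u0 ∈ [20/297, 31/297)
j=8 picked index 9: u0 ∈ [4/297, 37/297)
j=9 picked index 10: u0 ∈ [10/297, 2/11)
j=10 picked index 10: u0 ∈ [-17/297, 1/11)
intersection: [47/594, 25/297)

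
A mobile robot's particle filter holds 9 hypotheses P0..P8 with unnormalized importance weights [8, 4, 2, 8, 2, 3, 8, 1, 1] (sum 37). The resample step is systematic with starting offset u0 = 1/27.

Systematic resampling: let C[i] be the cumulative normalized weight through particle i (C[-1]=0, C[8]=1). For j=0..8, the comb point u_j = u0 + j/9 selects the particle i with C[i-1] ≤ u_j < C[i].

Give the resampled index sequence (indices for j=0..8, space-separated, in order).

C = [8/37, 12/37, 14/37, 22/37, 24/37, 27/37, 35/37, 36/37, 1]
j=0: u_0=1/27 ∈ [0, 8/37) → index 0
j=1: u_1=4/27 ∈ [0, 8/37) → index 0
j=2: u_2=7/27 ∈ [8/37, 12/37) → index 1
j=3: u_3=10/27 ∈ [12/37, 14/37) → index 2
j=4: u_4=13/27 ∈ [14/37, 22/37) → index 3
j=5: u_5=16/27 ∈ [14/37, 22/37) → index 3
j=6: u_6=19/27 ∈ [24/37, 27/37) → index 5
j=7: u_7=22/27 ∈ [27/37, 35/37) → index 6
j=8: u_8=25/27 ∈ [27/37, 35/37) → index 6

0 0 1 2 3 3 5 6 6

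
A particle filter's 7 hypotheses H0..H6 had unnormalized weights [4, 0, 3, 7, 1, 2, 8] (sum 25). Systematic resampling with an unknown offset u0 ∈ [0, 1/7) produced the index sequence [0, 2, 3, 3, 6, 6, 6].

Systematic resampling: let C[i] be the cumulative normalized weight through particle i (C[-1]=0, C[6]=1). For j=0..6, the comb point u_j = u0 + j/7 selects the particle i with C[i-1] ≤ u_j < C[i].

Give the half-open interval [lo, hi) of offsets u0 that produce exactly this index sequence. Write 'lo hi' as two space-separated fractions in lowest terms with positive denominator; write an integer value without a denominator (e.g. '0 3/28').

C = [4/25, 4/25, 7/25, 14/25, 3/5, 17/25, 1]
j=0 picked index 0: u0 ∈ [0, 4/25)
j=1 picked index 2: u0 ∈ [3/175, 24/175)
j=2 picked index 3: u0 ∈ [-1/175, 48/175)
j=3 picked index 3: u0 ∈ [-26/175, 23/175)
j=4 picked index 6: u0 ∈ [19/175, 3/7)
j=5 picked index 6: u0 ∈ [-6/175, 2/7)
j=6 picked index 6: u0 ∈ [-31/175, 1/7)
intersection: [19/175, 23/175)

19/175 23/175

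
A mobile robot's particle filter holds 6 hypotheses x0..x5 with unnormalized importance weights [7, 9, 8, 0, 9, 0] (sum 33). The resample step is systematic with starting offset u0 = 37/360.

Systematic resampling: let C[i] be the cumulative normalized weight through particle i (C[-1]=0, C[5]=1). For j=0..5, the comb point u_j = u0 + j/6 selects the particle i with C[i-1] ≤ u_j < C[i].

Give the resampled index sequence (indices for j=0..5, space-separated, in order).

0 1 1 2 4 4

C = [7/33, 16/33, 8/11, 8/11, 1, 1]
j=0: u_0=37/360 ∈ [0, 7/33) → index 0
j=1: u_1=97/360 ∈ [7/33, 16/33) → index 1
j=2: u_2=157/360 ∈ [7/33, 16/33) → index 1
j=3: u_3=217/360 ∈ [16/33, 8/11) → index 2
j=4: u_4=277/360 ∈ [8/11, 1) → index 4
j=5: u_5=337/360 ∈ [8/11, 1) → index 4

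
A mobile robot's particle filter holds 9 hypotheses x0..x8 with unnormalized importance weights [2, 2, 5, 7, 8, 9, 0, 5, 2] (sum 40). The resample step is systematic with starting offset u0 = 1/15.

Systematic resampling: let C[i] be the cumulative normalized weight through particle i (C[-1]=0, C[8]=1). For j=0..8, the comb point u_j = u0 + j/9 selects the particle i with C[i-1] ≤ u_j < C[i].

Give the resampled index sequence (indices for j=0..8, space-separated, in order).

C = [1/20, 1/10, 9/40, 2/5, 3/5, 33/40, 33/40, 19/20, 1]
j=0: u_0=1/15 ∈ [1/20, 1/10) → index 1
j=1: u_1=8/45 ∈ [1/10, 9/40) → index 2
j=2: u_2=13/45 ∈ [9/40, 2/5) → index 3
j=3: u_3=2/5 ∈ [2/5, 3/5) → index 4
j=4: u_4=23/45 ∈ [2/5, 3/5) → index 4
j=5: u_5=28/45 ∈ [3/5, 33/40) → index 5
j=6: u_6=11/15 ∈ [3/5, 33/40) → index 5
j=7: u_7=38/45 ∈ [33/40, 19/20) → index 7
j=8: u_8=43/45 ∈ [19/20, 1) → index 8

1 2 3 4 4 5 5 7 8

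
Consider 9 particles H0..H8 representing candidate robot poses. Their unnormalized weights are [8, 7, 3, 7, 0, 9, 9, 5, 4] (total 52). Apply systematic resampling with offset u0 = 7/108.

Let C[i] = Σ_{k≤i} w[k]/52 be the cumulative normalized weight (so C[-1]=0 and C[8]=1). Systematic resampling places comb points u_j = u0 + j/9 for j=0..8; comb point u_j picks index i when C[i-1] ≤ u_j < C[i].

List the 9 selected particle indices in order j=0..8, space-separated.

C = [2/13, 15/52, 9/26, 25/52, 25/52, 17/26, 43/52, 12/13, 1]
j=0: u_0=7/108 ∈ [0, 2/13) → index 0
j=1: u_1=19/108 ∈ [2/13, 15/52) → index 1
j=2: u_2=31/108 ∈ [2/13, 15/52) → index 1
j=3: u_3=43/108 ∈ [9/26, 25/52) → index 3
j=4: u_4=55/108 ∈ [25/52, 17/26) → index 5
j=5: u_5=67/108 ∈ [25/52, 17/26) → index 5
j=6: u_6=79/108 ∈ [17/26, 43/52) → index 6
j=7: u_7=91/108 ∈ [43/52, 12/13) → index 7
j=8: u_8=103/108 ∈ [12/13, 1) → index 8

0 1 1 3 5 5 6 7 8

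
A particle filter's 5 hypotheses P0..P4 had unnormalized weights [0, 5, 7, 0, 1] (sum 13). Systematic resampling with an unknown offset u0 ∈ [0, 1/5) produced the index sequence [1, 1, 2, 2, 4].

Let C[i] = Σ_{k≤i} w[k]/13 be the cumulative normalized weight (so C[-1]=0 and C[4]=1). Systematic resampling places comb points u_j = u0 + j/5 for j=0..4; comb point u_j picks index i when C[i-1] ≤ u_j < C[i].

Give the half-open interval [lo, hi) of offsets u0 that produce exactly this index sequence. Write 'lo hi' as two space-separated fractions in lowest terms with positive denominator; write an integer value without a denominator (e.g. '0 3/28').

8/65 12/65

C = [0, 5/13, 12/13, 12/13, 1]
j=0 picked index 1: u0 ∈ [0, 5/13)
j=1 picked index 1: u0 ∈ [-1/5, 12/65)
j=2 picked index 2: u0 ∈ [-1/65, 34/65)
j=3 picked index 2: u0 ∈ [-14/65, 21/65)
j=4 picked index 4: u0 ∈ [8/65, 1/5)
intersection: [8/65, 12/65)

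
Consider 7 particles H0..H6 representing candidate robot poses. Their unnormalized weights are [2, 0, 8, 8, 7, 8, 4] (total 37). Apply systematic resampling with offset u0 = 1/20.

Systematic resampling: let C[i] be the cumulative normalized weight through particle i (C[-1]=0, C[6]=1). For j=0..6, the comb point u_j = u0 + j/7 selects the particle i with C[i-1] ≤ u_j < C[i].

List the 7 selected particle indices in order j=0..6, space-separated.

0 2 3 3 4 5 6

C = [2/37, 2/37, 10/37, 18/37, 25/37, 33/37, 1]
j=0: u_0=1/20 ∈ [0, 2/37) → index 0
j=1: u_1=27/140 ∈ [2/37, 10/37) → index 2
j=2: u_2=47/140 ∈ [10/37, 18/37) → index 3
j=3: u_3=67/140 ∈ [10/37, 18/37) → index 3
j=4: u_4=87/140 ∈ [18/37, 25/37) → index 4
j=5: u_5=107/140 ∈ [25/37, 33/37) → index 5
j=6: u_6=127/140 ∈ [33/37, 1) → index 6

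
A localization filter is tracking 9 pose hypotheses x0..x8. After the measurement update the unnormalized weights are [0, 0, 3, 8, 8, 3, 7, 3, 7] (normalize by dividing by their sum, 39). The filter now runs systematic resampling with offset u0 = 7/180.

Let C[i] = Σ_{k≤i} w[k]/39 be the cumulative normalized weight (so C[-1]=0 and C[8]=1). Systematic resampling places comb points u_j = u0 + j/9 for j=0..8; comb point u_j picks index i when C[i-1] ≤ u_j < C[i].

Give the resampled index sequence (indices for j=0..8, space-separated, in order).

C = [0, 0, 1/13, 11/39, 19/39, 22/39, 29/39, 32/39, 1]
j=0: u_0=7/180 ∈ [0, 1/13) → index 2
j=1: u_1=3/20 ∈ [1/13, 11/39) → index 3
j=2: u_2=47/180 ∈ [1/13, 11/39) → index 3
j=3: u_3=67/180 ∈ [11/39, 19/39) → index 4
j=4: u_4=29/60 ∈ [11/39, 19/39) → index 4
j=5: u_5=107/180 ∈ [22/39, 29/39) → index 6
j=6: u_6=127/180 ∈ [22/39, 29/39) → index 6
j=7: u_7=49/60 ∈ [29/39, 32/39) → index 7
j=8: u_8=167/180 ∈ [32/39, 1) → index 8

2 3 3 4 4 6 6 7 8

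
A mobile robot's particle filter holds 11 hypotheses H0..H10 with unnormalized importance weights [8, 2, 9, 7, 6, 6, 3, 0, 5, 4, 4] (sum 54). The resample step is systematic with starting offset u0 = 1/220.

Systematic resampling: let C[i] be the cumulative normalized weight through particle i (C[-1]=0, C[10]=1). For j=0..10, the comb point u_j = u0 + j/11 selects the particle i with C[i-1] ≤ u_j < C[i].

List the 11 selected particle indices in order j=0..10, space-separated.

C = [4/27, 5/27, 19/54, 13/27, 16/27, 19/27, 41/54, 41/54, 23/27, 25/27, 1]
j=0: u_0=1/220 ∈ [0, 4/27) → index 0
j=1: u_1=21/220 ∈ [0, 4/27) → index 0
j=2: u_2=41/220 ∈ [5/27, 19/54) → index 2
j=3: u_3=61/220 ∈ [5/27, 19/54) → index 2
j=4: u_4=81/220 ∈ [19/54, 13/27) → index 3
j=5: u_5=101/220 ∈ [19/54, 13/27) → index 3
j=6: u_6=11/20 ∈ [13/27, 16/27) → index 4
j=7: u_7=141/220 ∈ [16/27, 19/27) → index 5
j=8: u_8=161/220 ∈ [19/27, 41/54) → index 6
j=9: u_9=181/220 ∈ [41/54, 23/27) → index 8
j=10: u_10=201/220 ∈ [23/27, 25/27) → index 9

0 0 2 2 3 3 4 5 6 8 9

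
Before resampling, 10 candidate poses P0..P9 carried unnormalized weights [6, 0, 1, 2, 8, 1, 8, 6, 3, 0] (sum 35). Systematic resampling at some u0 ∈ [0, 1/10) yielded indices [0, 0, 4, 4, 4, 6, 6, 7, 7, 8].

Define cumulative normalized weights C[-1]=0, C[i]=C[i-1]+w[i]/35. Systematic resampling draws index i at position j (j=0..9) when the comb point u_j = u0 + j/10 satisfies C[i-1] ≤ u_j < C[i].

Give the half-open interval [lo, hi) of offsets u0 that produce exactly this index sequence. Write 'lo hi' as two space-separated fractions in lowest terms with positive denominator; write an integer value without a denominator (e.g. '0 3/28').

C = [6/35, 6/35, 1/5, 9/35, 17/35, 18/35, 26/35, 32/35, 1, 1]
j=0 picked index 0: u0 ∈ [0, 6/35)
j=1 picked index 0: u0 ∈ [-1/10, 1/14)
j=2 picked index 4: u0 ∈ [2/35, 2/7)
j=3 picked index 4: u0 ∈ [-3/70, 13/70)
j=4 picked index 4: u0 ∈ [-1/7, 3/35)
j=5 picked index 6: u0 ∈ [1/70, 17/70)
j=6 picked index 6: u0 ∈ [-3/35, 1/7)
j=7 picked index 7: u0 ∈ [3/70, 3/14)
j=8 picked index 7: u0 ∈ [-2/35, 4/35)
j=9 picked index 8: u0 ∈ [1/70, 1/10)
intersection: [2/35, 1/14)

2/35 1/14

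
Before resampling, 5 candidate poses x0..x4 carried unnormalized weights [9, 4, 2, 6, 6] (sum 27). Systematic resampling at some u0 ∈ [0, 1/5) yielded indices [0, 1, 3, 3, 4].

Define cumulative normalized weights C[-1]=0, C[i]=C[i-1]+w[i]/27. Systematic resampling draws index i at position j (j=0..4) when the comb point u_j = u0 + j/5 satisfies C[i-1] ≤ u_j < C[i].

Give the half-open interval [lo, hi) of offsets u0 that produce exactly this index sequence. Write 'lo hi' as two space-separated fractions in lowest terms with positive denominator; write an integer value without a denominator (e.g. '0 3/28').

7/45 8/45

C = [1/3, 13/27, 5/9, 7/9, 1]
j=0 picked index 0: u0 ∈ [0, 1/3)
j=1 picked index 1: u0 ∈ [2/15, 38/135)
j=2 picked index 3: u0 ∈ [7/45, 17/45)
j=3 picked index 3: u0 ∈ [-2/45, 8/45)
j=4 picked index 4: u0 ∈ [-1/45, 1/5)
intersection: [7/45, 8/45)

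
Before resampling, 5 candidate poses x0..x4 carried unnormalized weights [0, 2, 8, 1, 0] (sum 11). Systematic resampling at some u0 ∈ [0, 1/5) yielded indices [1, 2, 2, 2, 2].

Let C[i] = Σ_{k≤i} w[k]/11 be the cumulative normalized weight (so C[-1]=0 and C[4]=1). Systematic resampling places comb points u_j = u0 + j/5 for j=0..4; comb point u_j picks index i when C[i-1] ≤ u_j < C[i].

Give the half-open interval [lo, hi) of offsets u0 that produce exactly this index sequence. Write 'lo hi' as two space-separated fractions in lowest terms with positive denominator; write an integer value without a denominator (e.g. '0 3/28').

C = [0, 2/11, 10/11, 1, 1]
j=0 picked index 1: u0 ∈ [0, 2/11)
j=1 picked index 2: u0 ∈ [-1/55, 39/55)
j=2 picked index 2: u0 ∈ [-12/55, 28/55)
j=3 picked index 2: u0 ∈ [-23/55, 17/55)
j=4 picked index 2: u0 ∈ [-34/55, 6/55)
intersection: [0, 6/55)

0 6/55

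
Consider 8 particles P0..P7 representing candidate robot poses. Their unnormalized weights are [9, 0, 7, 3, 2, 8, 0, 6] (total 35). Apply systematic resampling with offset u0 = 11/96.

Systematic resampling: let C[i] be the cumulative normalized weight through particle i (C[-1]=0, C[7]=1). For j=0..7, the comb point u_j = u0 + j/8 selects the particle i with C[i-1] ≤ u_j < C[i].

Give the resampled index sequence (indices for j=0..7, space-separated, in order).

C = [9/35, 9/35, 16/35, 19/35, 3/5, 29/35, 29/35, 1]
j=0: u_0=11/96 ∈ [0, 9/35) → index 0
j=1: u_1=23/96 ∈ [0, 9/35) → index 0
j=2: u_2=35/96 ∈ [9/35, 16/35) → index 2
j=3: u_3=47/96 ∈ [16/35, 19/35) → index 3
j=4: u_4=59/96 ∈ [3/5, 29/35) → index 5
j=5: u_5=71/96 ∈ [3/5, 29/35) → index 5
j=6: u_6=83/96 ∈ [29/35, 1) → index 7
j=7: u_7=95/96 ∈ [29/35, 1) → index 7

0 0 2 3 5 5 7 7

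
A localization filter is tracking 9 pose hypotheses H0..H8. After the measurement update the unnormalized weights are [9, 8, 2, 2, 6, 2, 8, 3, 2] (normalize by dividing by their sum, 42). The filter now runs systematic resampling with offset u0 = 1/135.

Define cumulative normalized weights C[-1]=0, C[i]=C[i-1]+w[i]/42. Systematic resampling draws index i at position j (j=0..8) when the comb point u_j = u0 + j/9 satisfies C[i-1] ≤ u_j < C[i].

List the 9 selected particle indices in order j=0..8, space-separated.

0 0 1 1 2 4 5 6 7

C = [3/14, 17/42, 19/42, 1/2, 9/14, 29/42, 37/42, 20/21, 1]
j=0: u_0=1/135 ∈ [0, 3/14) → index 0
j=1: u_1=16/135 ∈ [0, 3/14) → index 0
j=2: u_2=31/135 ∈ [3/14, 17/42) → index 1
j=3: u_3=46/135 ∈ [3/14, 17/42) → index 1
j=4: u_4=61/135 ∈ [17/42, 19/42) → index 2
j=5: u_5=76/135 ∈ [1/2, 9/14) → index 4
j=6: u_6=91/135 ∈ [9/14, 29/42) → index 5
j=7: u_7=106/135 ∈ [29/42, 37/42) → index 6
j=8: u_8=121/135 ∈ [37/42, 20/21) → index 7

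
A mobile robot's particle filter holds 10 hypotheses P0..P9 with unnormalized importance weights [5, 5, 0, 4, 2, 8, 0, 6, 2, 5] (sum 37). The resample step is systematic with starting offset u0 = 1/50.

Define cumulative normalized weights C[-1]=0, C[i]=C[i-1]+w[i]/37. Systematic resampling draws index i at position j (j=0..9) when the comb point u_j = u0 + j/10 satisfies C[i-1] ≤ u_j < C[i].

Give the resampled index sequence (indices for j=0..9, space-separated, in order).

0 0 1 3 4 5 5 7 8 9

C = [5/37, 10/37, 10/37, 14/37, 16/37, 24/37, 24/37, 30/37, 32/37, 1]
j=0: u_0=1/50 ∈ [0, 5/37) → index 0
j=1: u_1=3/25 ∈ [0, 5/37) → index 0
j=2: u_2=11/50 ∈ [5/37, 10/37) → index 1
j=3: u_3=8/25 ∈ [10/37, 14/37) → index 3
j=4: u_4=21/50 ∈ [14/37, 16/37) → index 4
j=5: u_5=13/25 ∈ [16/37, 24/37) → index 5
j=6: u_6=31/50 ∈ [16/37, 24/37) → index 5
j=7: u_7=18/25 ∈ [24/37, 30/37) → index 7
j=8: u_8=41/50 ∈ [30/37, 32/37) → index 8
j=9: u_9=23/25 ∈ [32/37, 1) → index 9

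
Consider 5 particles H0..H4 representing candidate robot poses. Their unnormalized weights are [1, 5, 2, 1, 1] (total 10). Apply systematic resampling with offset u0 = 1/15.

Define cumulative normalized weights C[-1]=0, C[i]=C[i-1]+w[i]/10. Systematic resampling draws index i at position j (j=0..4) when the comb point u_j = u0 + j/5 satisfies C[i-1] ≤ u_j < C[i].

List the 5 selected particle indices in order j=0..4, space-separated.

C = [1/10, 3/5, 4/5, 9/10, 1]
j=0: u_0=1/15 ∈ [0, 1/10) → index 0
j=1: u_1=4/15 ∈ [1/10, 3/5) → index 1
j=2: u_2=7/15 ∈ [1/10, 3/5) → index 1
j=3: u_3=2/3 ∈ [3/5, 4/5) → index 2
j=4: u_4=13/15 ∈ [4/5, 9/10) → index 3

0 1 1 2 3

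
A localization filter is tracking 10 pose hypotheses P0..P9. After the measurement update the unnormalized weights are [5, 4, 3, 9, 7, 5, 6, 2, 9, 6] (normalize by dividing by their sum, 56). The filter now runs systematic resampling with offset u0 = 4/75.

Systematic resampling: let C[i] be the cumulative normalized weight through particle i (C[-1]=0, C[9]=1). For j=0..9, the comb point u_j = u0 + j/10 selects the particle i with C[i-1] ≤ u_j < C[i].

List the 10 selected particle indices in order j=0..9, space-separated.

C = [5/56, 9/56, 3/14, 3/8, 1/2, 33/56, 39/56, 41/56, 25/28, 1]
j=0: u_0=4/75 ∈ [0, 5/56) → index 0
j=1: u_1=23/150 ∈ [5/56, 9/56) → index 1
j=2: u_2=19/75 ∈ [3/14, 3/8) → index 3
j=3: u_3=53/150 ∈ [3/14, 3/8) → index 3
j=4: u_4=34/75 ∈ [3/8, 1/2) → index 4
j=5: u_5=83/150 ∈ [1/2, 33/56) → index 5
j=6: u_6=49/75 ∈ [33/56, 39/56) → index 6
j=7: u_7=113/150 ∈ [41/56, 25/28) → index 8
j=8: u_8=64/75 ∈ [41/56, 25/28) → index 8
j=9: u_9=143/150 ∈ [25/28, 1) → index 9

0 1 3 3 4 5 6 8 8 9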